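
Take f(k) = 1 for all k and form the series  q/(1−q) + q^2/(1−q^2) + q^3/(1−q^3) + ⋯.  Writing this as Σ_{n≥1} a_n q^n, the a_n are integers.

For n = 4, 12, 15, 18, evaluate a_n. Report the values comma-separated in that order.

3, 6, 4, 6

[q^4] f(1)=1,f(2)=1,f(4)=1 ⇒ 3
d|12:{1,2,3,4,6,12}  Σf=1+1+1+1+1+1=6
n=15: 15·1 5·3 3·5 1·15  f→[1+1+1+1]=4
[q^18] f(1)=1,f(2)=1,f(3)=1,f(6)=1,f(9)=1,f(18)=1 ⇒ 6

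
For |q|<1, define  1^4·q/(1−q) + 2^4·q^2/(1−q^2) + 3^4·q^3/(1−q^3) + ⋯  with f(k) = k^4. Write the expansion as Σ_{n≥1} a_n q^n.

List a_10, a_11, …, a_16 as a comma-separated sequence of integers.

10642, 14642, 22386, 28562, 40834, 51332, 69905

q^10  k|10↦f(k): 10:10000 5:625 2:16 1:1  a_10=10642
d|11:{1,11}  Σf=1+14641=14642
[q^12] f(1)=1,f(2)=16,f(3)=81,f(4)=256,f(6)=1296,f(12)=20736 ⇒ 22386
d|13:{1,13}  Σf=1+28561=28562
[q^14] f(14)=38416,f(7)=2401,f(2)=16,f(1)=1 ⇒ 40834
n=15: 15·1 5·3 3·5 1·15  f→[50625+625+81+1]=51332
[q^16] f(16)=65536,f(8)=4096,f(4)=256,f(2)=16,f(1)=1 ⇒ 69905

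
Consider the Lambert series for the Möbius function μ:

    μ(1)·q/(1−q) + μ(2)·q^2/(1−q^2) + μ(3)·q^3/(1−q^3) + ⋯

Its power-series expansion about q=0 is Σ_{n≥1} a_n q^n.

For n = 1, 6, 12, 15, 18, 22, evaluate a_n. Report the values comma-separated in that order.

1, 0, 0, 0, 0, 0

n=1: 1·1  μ→[1]=1
[q^6] μ(1)=1,μ(2)=-1,μ(3)=-1,μ(6)=1 ⇒ 0
n=12: 1·12 2·6 3·4 4·3 6·2 12·1  μ→[1+(-1)+(-1)+0+1+0]=0
q^15  k|15↦μ(k): 1:1 3:-1 5:-1 15:1  a_15=0
[q^18] μ(1)=1,μ(2)=-1,μ(3)=-1,μ(6)=1,μ(9)=0,μ(18)=0 ⇒ 0
d|22:{22,11,2,1}  Σμ=1+(-1)+(-1)+1=0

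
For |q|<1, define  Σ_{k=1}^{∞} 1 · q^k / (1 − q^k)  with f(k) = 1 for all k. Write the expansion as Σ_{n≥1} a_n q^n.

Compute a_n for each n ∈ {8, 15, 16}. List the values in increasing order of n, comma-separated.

[q^8] f(1)=1,f(2)=1,f(4)=1,f(8)=1 ⇒ 4
d|15:{1,3,5,15}  Σf=1+1+1+1=4
n=16: 16·1 8·2 4·4 2·8 1·16  f→[1+1+1+1+1]=5

4, 4, 5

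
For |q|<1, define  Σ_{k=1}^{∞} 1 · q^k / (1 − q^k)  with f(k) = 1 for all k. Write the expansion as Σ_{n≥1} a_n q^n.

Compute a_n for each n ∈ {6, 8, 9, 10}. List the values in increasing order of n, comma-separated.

4, 4, 3, 4

d|6:{1,2,3,6}  Σf=1+1+1+1=4
[q^8] f(8)=1,f(4)=1,f(2)=1,f(1)=1 ⇒ 4
[q^9] f(9)=1,f(3)=1,f(1)=1 ⇒ 3
q^10  k|10↦f(k): 10:1 5:1 2:1 1:1  a_10=4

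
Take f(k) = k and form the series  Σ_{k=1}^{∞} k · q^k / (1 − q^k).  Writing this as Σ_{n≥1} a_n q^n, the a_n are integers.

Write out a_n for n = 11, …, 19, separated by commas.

n=11: 11·1 1·11  f→[11+1]=12
[q^12] f(12)=12,f(6)=6,f(4)=4,f(3)=3,f(2)=2,f(1)=1 ⇒ 28
[q^13] f(1)=1,f(13)=13 ⇒ 14
n=14: 1·14 2·7 7·2 14·1  f→[1+2+7+14]=24
[q^15] f(15)=15,f(5)=5,f(3)=3,f(1)=1 ⇒ 24
[q^16] f(16)=16,f(8)=8,f(4)=4,f(2)=2,f(1)=1 ⇒ 31
[q^17] f(1)=1,f(17)=17 ⇒ 18
d|18:{1,2,3,6,9,18}  Σf=1+2+3+6+9+18=39
n=19: 1·19 19·1  f→[1+19]=20

12, 28, 14, 24, 24, 31, 18, 39, 20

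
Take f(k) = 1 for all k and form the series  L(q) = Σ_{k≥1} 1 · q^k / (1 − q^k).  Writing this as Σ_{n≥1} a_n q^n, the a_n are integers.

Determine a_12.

n=12: 1·12 2·6 3·4 4·3 6·2 12·1  f→[1+1+1+1+1+1]=6

a_12 = 6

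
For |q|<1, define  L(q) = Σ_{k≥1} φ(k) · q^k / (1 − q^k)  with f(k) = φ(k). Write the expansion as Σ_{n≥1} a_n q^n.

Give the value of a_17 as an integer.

[q^17] φ(1)=1,φ(17)=16 ⇒ 17

a_17 = 17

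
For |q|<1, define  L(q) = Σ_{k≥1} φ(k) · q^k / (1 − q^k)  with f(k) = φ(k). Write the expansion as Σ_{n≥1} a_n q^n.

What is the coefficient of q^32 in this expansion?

[q^32] φ(32)=16,φ(16)=8,φ(8)=4,φ(4)=2,φ(2)=1,φ(1)=1 ⇒ 32

a_32 = 32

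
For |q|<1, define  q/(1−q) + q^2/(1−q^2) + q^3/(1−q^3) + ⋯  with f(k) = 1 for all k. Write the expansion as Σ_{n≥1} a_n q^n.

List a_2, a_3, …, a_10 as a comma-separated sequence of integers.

d|2:{1,2}  Σf=1+1=2
q^3  k|3↦f(k): 1:1 3:1  a_3=2
d|4:{4,2,1}  Σf=1+1+1=3
q^5  k|5↦f(k): 1:1 5:1  a_5=2
[q^6] f(6)=1,f(3)=1,f(2)=1,f(1)=1 ⇒ 4
d|7:{7,1}  Σf=1+1=2
q^8  k|8↦f(k): 8:1 4:1 2:1 1:1  a_8=4
d|9:{1,3,9}  Σf=1+1+1=3
d|10:{1,2,5,10}  Σf=1+1+1+1=4

2, 2, 3, 2, 4, 2, 4, 3, 4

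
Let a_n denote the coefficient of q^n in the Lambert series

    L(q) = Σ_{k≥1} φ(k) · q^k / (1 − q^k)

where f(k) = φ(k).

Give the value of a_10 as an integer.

d|10:{1,2,5,10}  Σφ=1+1+4+4=10

a_10 = 10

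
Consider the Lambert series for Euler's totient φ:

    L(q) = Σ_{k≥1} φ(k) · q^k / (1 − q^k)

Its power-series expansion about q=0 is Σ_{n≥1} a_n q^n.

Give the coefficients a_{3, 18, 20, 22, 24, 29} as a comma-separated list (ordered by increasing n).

[q^3] φ(3)=2,φ(1)=1 ⇒ 3
d|18:{18,9,6,3,2,1}  Σφ=6+6+2+2+1+1=18
[q^20] φ(20)=8,φ(10)=4,φ(5)=4,φ(4)=2,φ(2)=1,φ(1)=1 ⇒ 20
q^22  k|22↦φ(k): 22:10 11:10 2:1 1:1  a_22=22
d|24:{1,2,3,4,6,8,12,24}  Σφ=1+1+2+2+2+4+4+8=24
q^29  k|29↦φ(k): 29:28 1:1  a_29=29

3, 18, 20, 22, 24, 29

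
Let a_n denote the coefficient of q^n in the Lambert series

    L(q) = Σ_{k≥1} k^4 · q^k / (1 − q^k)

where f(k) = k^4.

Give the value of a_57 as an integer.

q^57  k|57↦f(k): 57:10556001 19:130321 3:81 1:1  a_57=10686404

a_57 = 10686404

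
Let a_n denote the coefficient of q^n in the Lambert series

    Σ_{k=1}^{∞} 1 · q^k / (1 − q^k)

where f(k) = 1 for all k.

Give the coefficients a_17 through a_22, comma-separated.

2, 6, 2, 6, 4, 4

n=17: 1·17 17·1  f→[1+1]=2
q^18  k|18↦f(k): 1:1 2:1 3:1 6:1 9:1 18:1  a_18=6
d|19:{1,19}  Σf=1+1=2
[q^20] f(1)=1,f(2)=1,f(4)=1,f(5)=1,f(10)=1,f(20)=1 ⇒ 6
n=21: 1·21 3·7 7·3 21·1  f→[1+1+1+1]=4
n=22: 22·1 11·2 2·11 1·22  f→[1+1+1+1]=4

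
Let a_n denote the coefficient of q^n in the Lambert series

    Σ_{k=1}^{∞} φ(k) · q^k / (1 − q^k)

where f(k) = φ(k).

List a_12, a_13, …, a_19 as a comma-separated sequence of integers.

d|12:{12,6,4,3,2,1}  Σφ=4+2+2+2+1+1=12
d|13:{13,1}  Σφ=12+1=13
q^14  k|14↦φ(k): 14:6 7:6 2:1 1:1  a_14=14
d|15:{15,5,3,1}  Σφ=8+4+2+1=15
n=16: 16·1 8·2 4·4 2·8 1·16  φ→[8+4+2+1+1]=16
q^17  k|17↦φ(k): 1:1 17:16  a_17=17
n=18: 1·18 2·9 3·6 6·3 9·2 18·1  φ→[1+1+2+2+6+6]=18
[q^19] φ(1)=1,φ(19)=18 ⇒ 19

12, 13, 14, 15, 16, 17, 18, 19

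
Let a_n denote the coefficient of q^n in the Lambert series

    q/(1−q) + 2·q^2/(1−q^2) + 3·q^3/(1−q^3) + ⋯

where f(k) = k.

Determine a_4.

a_4 = 7

n=4: 4·1 2·2 1·4  f→[4+2+1]=7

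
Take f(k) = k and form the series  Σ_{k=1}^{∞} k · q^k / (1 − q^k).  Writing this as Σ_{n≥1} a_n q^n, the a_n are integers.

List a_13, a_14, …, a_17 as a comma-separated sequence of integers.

d|13:{13,1}  Σf=13+1=14
n=14: 14·1 7·2 2·7 1·14  f→[14+7+2+1]=24
n=15: 1·15 3·5 5·3 15·1  f→[1+3+5+15]=24
[q^16] f(1)=1,f(2)=2,f(4)=4,f(8)=8,f(16)=16 ⇒ 31
n=17: 1·17 17·1  f→[1+17]=18

14, 24, 24, 31, 18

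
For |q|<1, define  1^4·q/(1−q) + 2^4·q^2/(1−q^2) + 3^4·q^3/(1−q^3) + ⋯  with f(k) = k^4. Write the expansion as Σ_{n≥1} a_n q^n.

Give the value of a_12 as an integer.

d|12:{12,6,4,3,2,1}  Σf=20736+1296+256+81+16+1=22386

a_12 = 22386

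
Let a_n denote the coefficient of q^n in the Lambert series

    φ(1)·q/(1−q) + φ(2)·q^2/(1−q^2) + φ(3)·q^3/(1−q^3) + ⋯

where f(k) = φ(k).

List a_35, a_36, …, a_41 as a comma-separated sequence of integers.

d|35:{1,5,7,35}  Σφ=1+4+6+24=35
d|36:{1,2,3,4,6,9,12,18,36}  Σφ=1+1+2+2+2+6+4+6+12=36
n=37: 1·37 37·1  φ→[1+36]=37
n=38: 38·1 19·2 2·19 1·38  φ→[18+18+1+1]=38
[q^39] φ(1)=1,φ(3)=2,φ(13)=12,φ(39)=24 ⇒ 39
n=40: 1·40 2·20 4·10 5·8 8·5 10·4 20·2 40·1  φ→[1+1+2+4+4+4+8+16]=40
q^41  k|41↦φ(k): 41:40 1:1  a_41=41

35, 36, 37, 38, 39, 40, 41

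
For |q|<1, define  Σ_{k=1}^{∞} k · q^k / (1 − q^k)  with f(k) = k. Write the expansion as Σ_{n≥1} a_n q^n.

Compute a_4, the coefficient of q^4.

q^4  k|4↦f(k): 4:4 2:2 1:1  a_4=7

a_4 = 7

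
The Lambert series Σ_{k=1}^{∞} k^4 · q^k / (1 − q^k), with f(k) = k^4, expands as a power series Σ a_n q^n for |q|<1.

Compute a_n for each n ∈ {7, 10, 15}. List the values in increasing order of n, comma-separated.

q^7  k|7↦f(k): 7:2401 1:1  a_7=2402
n=10: 10·1 5·2 2·5 1·10  f→[10000+625+16+1]=10642
q^15  k|15↦f(k): 15:50625 5:625 3:81 1:1  a_15=51332

2402, 10642, 51332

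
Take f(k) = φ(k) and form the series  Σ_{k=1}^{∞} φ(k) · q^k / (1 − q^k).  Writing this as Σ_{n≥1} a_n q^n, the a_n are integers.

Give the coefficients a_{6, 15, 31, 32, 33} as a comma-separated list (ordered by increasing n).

n=6: 1·6 2·3 3·2 6·1  φ→[1+1+2+2]=6
q^15  k|15↦φ(k): 1:1 3:2 5:4 15:8  a_15=15
[q^31] φ(31)=30,φ(1)=1 ⇒ 31
[q^32] φ(32)=16,φ(16)=8,φ(8)=4,φ(4)=2,φ(2)=1,φ(1)=1 ⇒ 32
d|33:{1,3,11,33}  Σφ=1+2+10+20=33

6, 15, 31, 32, 33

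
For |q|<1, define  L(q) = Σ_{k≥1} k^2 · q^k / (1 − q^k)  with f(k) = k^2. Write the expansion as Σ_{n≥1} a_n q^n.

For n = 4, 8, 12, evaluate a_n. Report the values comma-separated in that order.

21, 85, 210

n=4: 1·4 2·2 4·1  f→[1+4+16]=21
q^8  k|8↦f(k): 1:1 2:4 4:16 8:64  a_8=85
[q^12] f(12)=144,f(6)=36,f(4)=16,f(3)=9,f(2)=4,f(1)=1 ⇒ 210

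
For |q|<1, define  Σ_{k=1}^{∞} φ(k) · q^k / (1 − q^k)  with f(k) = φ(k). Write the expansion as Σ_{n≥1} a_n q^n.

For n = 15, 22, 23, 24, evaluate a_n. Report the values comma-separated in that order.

q^15  k|15↦φ(k): 15:8 5:4 3:2 1:1  a_15=15
q^22  k|22↦φ(k): 22:10 11:10 2:1 1:1  a_22=22
d|23:{23,1}  Σφ=22+1=23
d|24:{24,12,8,6,4,3,2,1}  Σφ=8+4+4+2+2+2+1+1=24

15, 22, 23, 24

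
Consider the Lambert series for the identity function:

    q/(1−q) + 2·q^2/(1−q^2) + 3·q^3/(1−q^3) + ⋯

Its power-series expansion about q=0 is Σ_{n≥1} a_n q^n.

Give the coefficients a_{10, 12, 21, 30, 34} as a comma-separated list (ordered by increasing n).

18, 28, 32, 72, 54

d|10:{10,5,2,1}  Σf=10+5+2+1=18
n=12: 12·1 6·2 4·3 3·4 2·6 1·12  f→[12+6+4+3+2+1]=28
n=21: 1·21 3·7 7·3 21·1  f→[1+3+7+21]=32
n=30: 1·30 2·15 3·10 5·6 6·5 10·3 15·2 30·1  f→[1+2+3+5+6+10+15+30]=72
d|34:{34,17,2,1}  Σf=34+17+2+1=54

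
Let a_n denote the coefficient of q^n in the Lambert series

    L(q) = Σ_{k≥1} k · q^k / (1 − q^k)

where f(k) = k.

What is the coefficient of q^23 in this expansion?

a_23 = 24

n=23: 1·23 23·1  f→[1+23]=24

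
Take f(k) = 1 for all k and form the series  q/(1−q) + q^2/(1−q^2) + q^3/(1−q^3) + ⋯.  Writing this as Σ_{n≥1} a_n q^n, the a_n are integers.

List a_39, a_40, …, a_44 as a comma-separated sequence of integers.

4, 8, 2, 8, 2, 6

[q^39] f(1)=1,f(3)=1,f(13)=1,f(39)=1 ⇒ 4
d|40:{1,2,4,5,8,10,20,40}  Σf=1+1+1+1+1+1+1+1=8
d|41:{1,41}  Σf=1+1=2
q^42  k|42↦f(k): 1:1 2:1 3:1 6:1 7:1 14:1 21:1 42:1  a_42=8
q^43  k|43↦f(k): 1:1 43:1  a_43=2
d|44:{44,22,11,4,2,1}  Σf=1+1+1+1+1+1=6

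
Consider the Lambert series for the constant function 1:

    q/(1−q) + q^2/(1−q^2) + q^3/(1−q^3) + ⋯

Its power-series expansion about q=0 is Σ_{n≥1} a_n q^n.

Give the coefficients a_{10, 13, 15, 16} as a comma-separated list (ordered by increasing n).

4, 2, 4, 5

q^10  k|10↦f(k): 10:1 5:1 2:1 1:1  a_10=4
q^13  k|13↦f(k): 13:1 1:1  a_13=2
n=15: 15·1 5·3 3·5 1·15  f→[1+1+1+1]=4
[q^16] f(1)=1,f(2)=1,f(4)=1,f(8)=1,f(16)=1 ⇒ 5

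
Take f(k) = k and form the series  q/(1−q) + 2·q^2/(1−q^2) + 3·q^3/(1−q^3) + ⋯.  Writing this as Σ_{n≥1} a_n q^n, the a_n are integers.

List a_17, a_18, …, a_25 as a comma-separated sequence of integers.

n=17: 1·17 17·1  f→[1+17]=18
d|18:{1,2,3,6,9,18}  Σf=1+2+3+6+9+18=39
d|19:{19,1}  Σf=19+1=20
d|20:{20,10,5,4,2,1}  Σf=20+10+5+4+2+1=42
q^21  k|21↦f(k): 21:21 7:7 3:3 1:1  a_21=32
n=22: 1·22 2·11 11·2 22·1  f→[1+2+11+22]=36
n=23: 1·23 23·1  f→[1+23]=24
d|24:{1,2,3,4,6,8,12,24}  Σf=1+2+3+4+6+8+12+24=60
q^25  k|25↦f(k): 1:1 5:5 25:25  a_25=31

18, 39, 20, 42, 32, 36, 24, 60, 31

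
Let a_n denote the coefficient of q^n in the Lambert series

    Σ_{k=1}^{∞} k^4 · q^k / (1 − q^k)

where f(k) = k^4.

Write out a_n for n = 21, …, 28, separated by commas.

q^21  k|21↦f(k): 21:194481 7:2401 3:81 1:1  a_21=196964
n=22: 22·1 11·2 2·11 1·22  f→[234256+14641+16+1]=248914
n=23: 1·23 23·1  f→[1+279841]=279842
d|24:{24,12,8,6,4,3,2,1}  Σf=331776+20736+4096+1296+256+81+16+1=358258
q^25  k|25↦f(k): 25:390625 5:625 1:1  a_25=391251
d|26:{26,13,2,1}  Σf=456976+28561+16+1=485554
n=27: 27·1 9·3 3·9 1·27  f→[531441+6561+81+1]=538084
q^28  k|28↦f(k): 1:1 2:16 4:256 7:2401 14:38416 28:614656  a_28=655746

196964, 248914, 279842, 358258, 391251, 485554, 538084, 655746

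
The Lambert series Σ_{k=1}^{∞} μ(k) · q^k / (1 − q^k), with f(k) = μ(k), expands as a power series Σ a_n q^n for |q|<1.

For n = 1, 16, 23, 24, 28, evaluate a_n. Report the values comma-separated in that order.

q^1  k|1↦μ(k): 1:1  a_1=1
q^16  k|16↦μ(k): 16:0 8:0 4:0 2:-1 1:1  a_16=0
[q^23] μ(1)=1,μ(23)=-1 ⇒ 0
n=24: 1·24 2·12 3·8 4·6 6·4 8·3 12·2 24·1  μ→[1+(-1)+(-1)+0+1+0+0+0]=0
d|28:{1,2,4,7,14,28}  Σμ=1+(-1)+0+(-1)+1+0=0

1, 0, 0, 0, 0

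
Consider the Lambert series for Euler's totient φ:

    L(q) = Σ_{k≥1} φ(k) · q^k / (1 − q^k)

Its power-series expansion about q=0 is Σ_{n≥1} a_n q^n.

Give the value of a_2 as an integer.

n=2: 2·1 1·2  φ→[1+1]=2

a_2 = 2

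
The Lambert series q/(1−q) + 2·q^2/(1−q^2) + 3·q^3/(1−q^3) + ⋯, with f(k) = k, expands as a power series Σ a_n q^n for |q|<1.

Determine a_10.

q^10  k|10↦f(k): 10:10 5:5 2:2 1:1  a_10=18

a_10 = 18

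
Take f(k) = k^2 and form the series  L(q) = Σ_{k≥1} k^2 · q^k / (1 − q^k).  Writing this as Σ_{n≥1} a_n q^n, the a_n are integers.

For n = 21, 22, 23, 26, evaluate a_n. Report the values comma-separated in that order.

500, 610, 530, 850

[q^21] f(21)=441,f(7)=49,f(3)=9,f(1)=1 ⇒ 500
n=22: 1·22 2·11 11·2 22·1  f→[1+4+121+484]=610
d|23:{23,1}  Σf=529+1=530
n=26: 26·1 13·2 2·13 1·26  f→[676+169+4+1]=850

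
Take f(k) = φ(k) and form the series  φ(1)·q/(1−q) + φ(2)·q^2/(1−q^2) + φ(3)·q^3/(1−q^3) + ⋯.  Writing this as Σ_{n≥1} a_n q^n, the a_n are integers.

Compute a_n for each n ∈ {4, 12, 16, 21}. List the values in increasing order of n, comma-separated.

n=4: 4·1 2·2 1·4  φ→[2+1+1]=4
q^12  k|12↦φ(k): 1:1 2:1 3:2 4:2 6:2 12:4  a_12=12
q^16  k|16↦φ(k): 16:8 8:4 4:2 2:1 1:1  a_16=16
d|21:{21,7,3,1}  Σφ=12+6+2+1=21

4, 12, 16, 21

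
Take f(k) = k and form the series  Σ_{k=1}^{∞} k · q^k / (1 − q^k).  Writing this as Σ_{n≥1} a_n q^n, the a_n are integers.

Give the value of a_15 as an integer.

a_15 = 24

d|15:{1,3,5,15}  Σf=1+3+5+15=24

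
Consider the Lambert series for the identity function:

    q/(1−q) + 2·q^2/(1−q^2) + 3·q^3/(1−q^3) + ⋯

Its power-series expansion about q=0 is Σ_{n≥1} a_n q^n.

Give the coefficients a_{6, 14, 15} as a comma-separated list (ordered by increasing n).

[q^6] f(1)=1,f(2)=2,f(3)=3,f(6)=6 ⇒ 12
q^14  k|14↦f(k): 14:14 7:7 2:2 1:1  a_14=24
n=15: 1·15 3·5 5·3 15·1  f→[1+3+5+15]=24

12, 24, 24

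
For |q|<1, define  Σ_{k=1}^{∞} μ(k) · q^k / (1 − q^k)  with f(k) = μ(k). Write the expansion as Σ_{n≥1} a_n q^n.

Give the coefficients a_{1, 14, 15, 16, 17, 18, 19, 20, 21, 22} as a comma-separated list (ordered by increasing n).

[q^1] μ(1)=1 ⇒ 1
q^14  k|14↦μ(k): 14:1 7:-1 2:-1 1:1  a_14=0
[q^15] μ(15)=1,μ(5)=-1,μ(3)=-1,μ(1)=1 ⇒ 0
d|16:{16,8,4,2,1}  Σμ=0+0+0+(-1)+1=0
d|17:{1,17}  Σμ=1+(-1)=0
q^18  k|18↦μ(k): 1:1 2:-1 3:-1 6:1 9:0 18:0  a_18=0
d|19:{1,19}  Σμ=1+(-1)=0
q^20  k|20↦μ(k): 20:0 10:1 5:-1 4:0 2:-1 1:1  a_20=0
[q^21] μ(21)=1,μ(7)=-1,μ(3)=-1,μ(1)=1 ⇒ 0
q^22  k|22↦μ(k): 1:1 2:-1 11:-1 22:1  a_22=0

1, 0, 0, 0, 0, 0, 0, 0, 0, 0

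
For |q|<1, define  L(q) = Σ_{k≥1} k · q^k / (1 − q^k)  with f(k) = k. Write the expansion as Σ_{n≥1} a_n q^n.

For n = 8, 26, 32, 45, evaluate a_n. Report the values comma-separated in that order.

15, 42, 63, 78

q^8  k|8↦f(k): 1:1 2:2 4:4 8:8  a_8=15
[q^26] f(26)=26,f(13)=13,f(2)=2,f(1)=1 ⇒ 42
d|32:{1,2,4,8,16,32}  Σf=1+2+4+8+16+32=63
n=45: 45·1 15·3 9·5 5·9 3·15 1·45  f→[45+15+9+5+3+1]=78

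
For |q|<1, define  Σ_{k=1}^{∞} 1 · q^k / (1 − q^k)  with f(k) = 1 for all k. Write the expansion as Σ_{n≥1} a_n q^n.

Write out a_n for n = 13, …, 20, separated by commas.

q^13  k|13↦f(k): 13:1 1:1  a_13=2
d|14:{14,7,2,1}  Σf=1+1+1+1=4
[q^15] f(1)=1,f(3)=1,f(5)=1,f(15)=1 ⇒ 4
n=16: 1·16 2·8 4·4 8·2 16·1  f→[1+1+1+1+1]=5
[q^17] f(1)=1,f(17)=1 ⇒ 2
[q^18] f(1)=1,f(2)=1,f(3)=1,f(6)=1,f(9)=1,f(18)=1 ⇒ 6
q^19  k|19↦f(k): 19:1 1:1  a_19=2
d|20:{20,10,5,4,2,1}  Σf=1+1+1+1+1+1=6

2, 4, 4, 5, 2, 6, 2, 6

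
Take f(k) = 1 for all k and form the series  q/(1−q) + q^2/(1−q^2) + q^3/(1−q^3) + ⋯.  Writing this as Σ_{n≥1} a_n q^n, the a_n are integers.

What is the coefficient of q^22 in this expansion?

a_22 = 4

[q^22] f(1)=1,f(2)=1,f(11)=1,f(22)=1 ⇒ 4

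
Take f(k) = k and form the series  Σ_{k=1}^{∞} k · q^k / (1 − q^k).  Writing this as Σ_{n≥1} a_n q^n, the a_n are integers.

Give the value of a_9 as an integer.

a_9 = 13

n=9: 9·1 3·3 1·9  f→[9+3+1]=13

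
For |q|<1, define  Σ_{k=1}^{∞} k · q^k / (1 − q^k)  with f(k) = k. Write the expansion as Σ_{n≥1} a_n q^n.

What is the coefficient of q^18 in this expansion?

[q^18] f(18)=18,f(9)=9,f(6)=6,f(3)=3,f(2)=2,f(1)=1 ⇒ 39

a_18 = 39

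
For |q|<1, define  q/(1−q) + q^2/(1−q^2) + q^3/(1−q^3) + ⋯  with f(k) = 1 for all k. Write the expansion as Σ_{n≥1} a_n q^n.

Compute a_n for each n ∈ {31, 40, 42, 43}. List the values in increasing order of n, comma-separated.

[q^31] f(1)=1,f(31)=1 ⇒ 2
n=40: 1·40 2·20 4·10 5·8 8·5 10·4 20·2 40·1  f→[1+1+1+1+1+1+1+1]=8
q^42  k|42↦f(k): 1:1 2:1 3:1 6:1 7:1 14:1 21:1 42:1  a_42=8
[q^43] f(43)=1,f(1)=1 ⇒ 2

2, 8, 8, 2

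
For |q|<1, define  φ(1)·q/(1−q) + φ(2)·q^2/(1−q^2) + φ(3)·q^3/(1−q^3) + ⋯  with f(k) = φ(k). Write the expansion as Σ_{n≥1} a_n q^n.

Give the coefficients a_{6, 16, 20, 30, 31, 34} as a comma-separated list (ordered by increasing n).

d|6:{6,3,2,1}  Σφ=2+2+1+1=6
d|16:{16,8,4,2,1}  Σφ=8+4+2+1+1=16
[q^20] φ(20)=8,φ(10)=4,φ(5)=4,φ(4)=2,φ(2)=1,φ(1)=1 ⇒ 20
[q^30] φ(1)=1,φ(2)=1,φ(3)=2,φ(5)=4,φ(6)=2,φ(10)=4,φ(15)=8,φ(30)=8 ⇒ 30
q^31  k|31↦φ(k): 1:1 31:30  a_31=31
n=34: 34·1 17·2 2·17 1·34  φ→[16+16+1+1]=34

6, 16, 20, 30, 31, 34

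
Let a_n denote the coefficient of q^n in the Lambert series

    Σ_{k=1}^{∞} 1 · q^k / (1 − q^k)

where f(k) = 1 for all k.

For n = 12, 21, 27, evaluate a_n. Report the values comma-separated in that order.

6, 4, 4

d|12:{12,6,4,3,2,1}  Σf=1+1+1+1+1+1=6
d|21:{1,3,7,21}  Σf=1+1+1+1=4
[q^27] f(27)=1,f(9)=1,f(3)=1,f(1)=1 ⇒ 4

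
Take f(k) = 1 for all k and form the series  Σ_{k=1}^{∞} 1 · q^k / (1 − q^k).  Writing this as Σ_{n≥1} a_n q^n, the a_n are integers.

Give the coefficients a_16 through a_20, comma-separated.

q^16  k|16↦f(k): 16:1 8:1 4:1 2:1 1:1  a_16=5
[q^17] f(1)=1,f(17)=1 ⇒ 2
n=18: 18·1 9·2 6·3 3·6 2·9 1·18  f→[1+1+1+1+1+1]=6
n=19: 1·19 19·1  f→[1+1]=2
q^20  k|20↦f(k): 1:1 2:1 4:1 5:1 10:1 20:1  a_20=6

5, 2, 6, 2, 6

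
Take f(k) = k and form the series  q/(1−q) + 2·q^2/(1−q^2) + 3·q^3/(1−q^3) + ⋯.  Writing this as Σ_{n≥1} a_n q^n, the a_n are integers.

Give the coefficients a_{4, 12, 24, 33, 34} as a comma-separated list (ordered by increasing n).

7, 28, 60, 48, 54

d|4:{4,2,1}  Σf=4+2+1=7
[q^12] f(12)=12,f(6)=6,f(4)=4,f(3)=3,f(2)=2,f(1)=1 ⇒ 28
d|24:{1,2,3,4,6,8,12,24}  Σf=1+2+3+4+6+8+12+24=60
[q^33] f(1)=1,f(3)=3,f(11)=11,f(33)=33 ⇒ 48
d|34:{1,2,17,34}  Σf=1+2+17+34=54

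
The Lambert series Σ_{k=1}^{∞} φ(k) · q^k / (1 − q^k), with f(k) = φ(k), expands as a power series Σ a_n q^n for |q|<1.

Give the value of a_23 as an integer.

n=23: 23·1 1·23  φ→[22+1]=23

a_23 = 23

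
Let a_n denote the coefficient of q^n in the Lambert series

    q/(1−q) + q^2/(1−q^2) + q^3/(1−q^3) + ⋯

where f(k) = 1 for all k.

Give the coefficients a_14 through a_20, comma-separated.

4, 4, 5, 2, 6, 2, 6

d|14:{14,7,2,1}  Σf=1+1+1+1=4
[q^15] f(1)=1,f(3)=1,f(5)=1,f(15)=1 ⇒ 4
n=16: 1·16 2·8 4·4 8·2 16·1  f→[1+1+1+1+1]=5
q^17  k|17↦f(k): 1:1 17:1  a_17=2
[q^18] f(1)=1,f(2)=1,f(3)=1,f(6)=1,f(9)=1,f(18)=1 ⇒ 6
n=19: 1·19 19·1  f→[1+1]=2
d|20:{20,10,5,4,2,1}  Σf=1+1+1+1+1+1=6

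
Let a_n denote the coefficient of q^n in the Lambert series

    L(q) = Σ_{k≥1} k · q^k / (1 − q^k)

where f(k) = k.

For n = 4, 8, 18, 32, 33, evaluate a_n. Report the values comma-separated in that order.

7, 15, 39, 63, 48

q^4  k|4↦f(k): 4:4 2:2 1:1  a_4=7
q^8  k|8↦f(k): 1:1 2:2 4:4 8:8  a_8=15
n=18: 18·1 9·2 6·3 3·6 2·9 1·18  f→[18+9+6+3+2+1]=39
q^32  k|32↦f(k): 1:1 2:2 4:4 8:8 16:16 32:32  a_32=63
[q^33] f(1)=1,f(3)=3,f(11)=11,f(33)=33 ⇒ 48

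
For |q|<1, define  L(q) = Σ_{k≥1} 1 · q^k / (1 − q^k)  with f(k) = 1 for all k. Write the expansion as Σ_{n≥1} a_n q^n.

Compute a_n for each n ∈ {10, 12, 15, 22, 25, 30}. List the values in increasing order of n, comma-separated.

4, 6, 4, 4, 3, 8

n=10: 1·10 2·5 5·2 10·1  f→[1+1+1+1]=4
q^12  k|12↦f(k): 1:1 2:1 3:1 4:1 6:1 12:1  a_12=6
n=15: 1·15 3·5 5·3 15·1  f→[1+1+1+1]=4
q^22  k|22↦f(k): 1:1 2:1 11:1 22:1  a_22=4
n=25: 1·25 5·5 25·1  f→[1+1+1]=3
n=30: 1·30 2·15 3·10 5·6 6·5 10·3 15·2 30·1  f→[1+1+1+1+1+1+1+1]=8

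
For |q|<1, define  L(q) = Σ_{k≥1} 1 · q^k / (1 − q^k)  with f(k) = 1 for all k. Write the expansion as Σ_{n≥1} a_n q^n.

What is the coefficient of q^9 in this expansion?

a_9 = 3

d|9:{1,3,9}  Σf=1+1+1=3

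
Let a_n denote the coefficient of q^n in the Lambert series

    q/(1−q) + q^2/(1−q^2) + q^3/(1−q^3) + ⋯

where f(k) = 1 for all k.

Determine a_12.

a_12 = 6

n=12: 12·1 6·2 4·3 3·4 2·6 1·12  f→[1+1+1+1+1+1]=6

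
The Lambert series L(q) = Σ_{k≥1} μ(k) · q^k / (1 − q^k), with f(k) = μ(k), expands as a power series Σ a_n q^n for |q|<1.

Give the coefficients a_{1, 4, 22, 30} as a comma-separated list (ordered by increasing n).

1, 0, 0, 0

[q^1] μ(1)=1 ⇒ 1
[q^4] μ(4)=0,μ(2)=-1,μ(1)=1 ⇒ 0
[q^22] μ(22)=1,μ(11)=-1,μ(2)=-1,μ(1)=1 ⇒ 0
q^30  k|30↦μ(k): 1:1 2:-1 3:-1 5:-1 6:1 10:1 15:1 30:-1  a_30=0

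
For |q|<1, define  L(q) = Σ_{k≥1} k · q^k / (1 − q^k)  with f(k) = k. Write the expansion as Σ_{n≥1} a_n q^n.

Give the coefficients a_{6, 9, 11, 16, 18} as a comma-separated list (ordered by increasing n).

12, 13, 12, 31, 39

d|6:{6,3,2,1}  Σf=6+3+2+1=12
[q^9] f(1)=1,f(3)=3,f(9)=9 ⇒ 13
[q^11] f(1)=1,f(11)=11 ⇒ 12
n=16: 1·16 2·8 4·4 8·2 16·1  f→[1+2+4+8+16]=31
q^18  k|18↦f(k): 1:1 2:2 3:3 6:6 9:9 18:18  a_18=39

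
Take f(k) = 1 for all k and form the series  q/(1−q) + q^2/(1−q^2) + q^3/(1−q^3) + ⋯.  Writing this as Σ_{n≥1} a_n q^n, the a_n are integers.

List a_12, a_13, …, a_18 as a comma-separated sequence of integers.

6, 2, 4, 4, 5, 2, 6

[q^12] f(1)=1,f(2)=1,f(3)=1,f(4)=1,f(6)=1,f(12)=1 ⇒ 6
[q^13] f(1)=1,f(13)=1 ⇒ 2
q^14  k|14↦f(k): 1:1 2:1 7:1 14:1  a_14=4
q^15  k|15↦f(k): 1:1 3:1 5:1 15:1  a_15=4
[q^16] f(1)=1,f(2)=1,f(4)=1,f(8)=1,f(16)=1 ⇒ 5
q^17  k|17↦f(k): 1:1 17:1  a_17=2
d|18:{18,9,6,3,2,1}  Σf=1+1+1+1+1+1=6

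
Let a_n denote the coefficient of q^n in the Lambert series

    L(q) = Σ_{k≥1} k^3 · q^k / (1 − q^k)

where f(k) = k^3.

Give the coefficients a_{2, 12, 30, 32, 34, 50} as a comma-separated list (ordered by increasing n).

n=2: 1·2 2·1  f→[1+8]=9
n=12: 1·12 2·6 3·4 4·3 6·2 12·1  f→[1+8+27+64+216+1728]=2044
n=30: 30·1 15·2 10·3 6·5 5·6 3·10 2·15 1·30  f→[27000+3375+1000+216+125+27+8+1]=31752
q^32  k|32↦f(k): 32:32768 16:4096 8:512 4:64 2:8 1:1  a_32=37449
d|34:{34,17,2,1}  Σf=39304+4913+8+1=44226
q^50  k|50↦f(k): 1:1 2:8 5:125 10:1000 25:15625 50:125000  a_50=141759

9, 2044, 31752, 37449, 44226, 141759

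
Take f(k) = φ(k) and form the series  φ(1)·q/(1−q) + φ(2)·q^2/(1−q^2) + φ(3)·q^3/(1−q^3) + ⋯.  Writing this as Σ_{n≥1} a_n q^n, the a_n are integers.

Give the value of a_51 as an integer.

q^51  k|51↦φ(k): 1:1 3:2 17:16 51:32  a_51=51

a_51 = 51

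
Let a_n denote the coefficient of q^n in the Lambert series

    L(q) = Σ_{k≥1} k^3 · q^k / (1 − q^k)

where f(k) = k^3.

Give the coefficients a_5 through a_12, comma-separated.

126, 252, 344, 585, 757, 1134, 1332, 2044

n=5: 1·5 5·1  f→[1+125]=126
[q^6] f(6)=216,f(3)=27,f(2)=8,f(1)=1 ⇒ 252
q^7  k|7↦f(k): 7:343 1:1  a_7=344
[q^8] f(8)=512,f(4)=64,f(2)=8,f(1)=1 ⇒ 585
d|9:{9,3,1}  Σf=729+27+1=757
n=10: 10·1 5·2 2·5 1·10  f→[1000+125+8+1]=1134
n=11: 11·1 1·11  f→[1331+1]=1332
n=12: 12·1 6·2 4·3 3·4 2·6 1·12  f→[1728+216+64+27+8+1]=2044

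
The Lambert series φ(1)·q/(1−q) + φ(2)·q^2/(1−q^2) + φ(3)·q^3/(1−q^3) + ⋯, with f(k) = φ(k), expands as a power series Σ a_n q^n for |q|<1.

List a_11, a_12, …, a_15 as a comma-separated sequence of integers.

[q^11] φ(1)=1,φ(11)=10 ⇒ 11
[q^12] φ(1)=1,φ(2)=1,φ(3)=2,φ(4)=2,φ(6)=2,φ(12)=4 ⇒ 12
d|13:{13,1}  Σφ=12+1=13
q^14  k|14↦φ(k): 14:6 7:6 2:1 1:1  a_14=14
n=15: 15·1 5·3 3·5 1·15  φ→[8+4+2+1]=15

11, 12, 13, 14, 15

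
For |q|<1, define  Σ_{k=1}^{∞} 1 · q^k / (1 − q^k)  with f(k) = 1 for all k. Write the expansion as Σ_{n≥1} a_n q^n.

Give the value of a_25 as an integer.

a_25 = 3

q^25  k|25↦f(k): 25:1 5:1 1:1  a_25=3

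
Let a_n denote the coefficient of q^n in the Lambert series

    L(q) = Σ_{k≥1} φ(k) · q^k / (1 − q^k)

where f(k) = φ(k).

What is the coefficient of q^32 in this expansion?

n=32: 1·32 2·16 4·8 8·4 16·2 32·1  φ→[1+1+2+4+8+16]=32

a_32 = 32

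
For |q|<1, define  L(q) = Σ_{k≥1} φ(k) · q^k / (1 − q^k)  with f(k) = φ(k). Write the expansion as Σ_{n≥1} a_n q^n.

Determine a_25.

d|25:{1,5,25}  Σφ=1+4+20=25

a_25 = 25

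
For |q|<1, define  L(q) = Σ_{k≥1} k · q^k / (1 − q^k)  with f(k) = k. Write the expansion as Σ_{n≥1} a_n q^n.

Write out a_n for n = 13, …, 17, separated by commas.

14, 24, 24, 31, 18

[q^13] f(1)=1,f(13)=13 ⇒ 14
n=14: 14·1 7·2 2·7 1·14  f→[14+7+2+1]=24
d|15:{15,5,3,1}  Σf=15+5+3+1=24
[q^16] f(16)=16,f(8)=8,f(4)=4,f(2)=2,f(1)=1 ⇒ 31
q^17  k|17↦f(k): 17:17 1:1  a_17=18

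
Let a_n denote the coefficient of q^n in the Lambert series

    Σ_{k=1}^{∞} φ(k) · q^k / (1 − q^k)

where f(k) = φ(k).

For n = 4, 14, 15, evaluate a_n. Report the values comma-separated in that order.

q^4  k|4↦φ(k): 4:2 2:1 1:1  a_4=4
d|14:{1,2,7,14}  Σφ=1+1+6+6=14
n=15: 1·15 3·5 5·3 15·1  φ→[1+2+4+8]=15

4, 14, 15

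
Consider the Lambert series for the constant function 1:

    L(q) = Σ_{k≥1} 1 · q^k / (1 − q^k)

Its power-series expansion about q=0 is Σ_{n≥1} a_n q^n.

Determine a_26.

q^26  k|26↦f(k): 1:1 2:1 13:1 26:1  a_26=4

a_26 = 4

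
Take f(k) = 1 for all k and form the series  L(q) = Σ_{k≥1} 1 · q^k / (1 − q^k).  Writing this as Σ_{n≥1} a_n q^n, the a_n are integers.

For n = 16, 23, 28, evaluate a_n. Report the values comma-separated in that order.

5, 2, 6

n=16: 16·1 8·2 4·4 2·8 1·16  f→[1+1+1+1+1]=5
[q^23] f(1)=1,f(23)=1 ⇒ 2
d|28:{28,14,7,4,2,1}  Σf=1+1+1+1+1+1=6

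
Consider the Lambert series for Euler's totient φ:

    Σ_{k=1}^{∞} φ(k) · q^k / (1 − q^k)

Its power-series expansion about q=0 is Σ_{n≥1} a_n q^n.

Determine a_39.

d|39:{39,13,3,1}  Σφ=24+12+2+1=39

a_39 = 39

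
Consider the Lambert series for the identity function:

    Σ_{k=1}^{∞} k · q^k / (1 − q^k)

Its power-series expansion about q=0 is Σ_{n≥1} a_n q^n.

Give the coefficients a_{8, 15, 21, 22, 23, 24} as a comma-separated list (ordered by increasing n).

[q^8] f(8)=8,f(4)=4,f(2)=2,f(1)=1 ⇒ 15
[q^15] f(15)=15,f(5)=5,f(3)=3,f(1)=1 ⇒ 24
d|21:{21,7,3,1}  Σf=21+7+3+1=32
d|22:{1,2,11,22}  Σf=1+2+11+22=36
d|23:{1,23}  Σf=1+23=24
q^24  k|24↦f(k): 24:24 12:12 8:8 6:6 4:4 3:3 2:2 1:1  a_24=60

15, 24, 32, 36, 24, 60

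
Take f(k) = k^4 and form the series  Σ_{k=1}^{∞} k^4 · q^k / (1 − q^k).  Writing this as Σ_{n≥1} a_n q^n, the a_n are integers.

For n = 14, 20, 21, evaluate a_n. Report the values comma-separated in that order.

40834, 170898, 196964

[q^14] f(14)=38416,f(7)=2401,f(2)=16,f(1)=1 ⇒ 40834
[q^20] f(1)=1,f(2)=16,f(4)=256,f(5)=625,f(10)=10000,f(20)=160000 ⇒ 170898
n=21: 1·21 3·7 7·3 21·1  f→[1+81+2401+194481]=196964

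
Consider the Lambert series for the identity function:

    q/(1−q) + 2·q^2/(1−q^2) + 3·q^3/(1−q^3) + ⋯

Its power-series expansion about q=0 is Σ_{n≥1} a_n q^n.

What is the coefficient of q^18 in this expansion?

a_18 = 39

d|18:{18,9,6,3,2,1}  Σf=18+9+6+3+2+1=39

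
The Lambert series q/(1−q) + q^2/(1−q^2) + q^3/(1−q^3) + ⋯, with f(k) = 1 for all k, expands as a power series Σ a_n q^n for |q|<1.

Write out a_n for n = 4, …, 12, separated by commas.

d|4:{1,2,4}  Σf=1+1+1=3
[q^5] f(1)=1,f(5)=1 ⇒ 2
d|6:{1,2,3,6}  Σf=1+1+1+1=4
d|7:{7,1}  Σf=1+1=2
d|8:{8,4,2,1}  Σf=1+1+1+1=4
d|9:{1,3,9}  Σf=1+1+1=3
q^10  k|10↦f(k): 10:1 5:1 2:1 1:1  a_10=4
q^11  k|11↦f(k): 1:1 11:1  a_11=2
[q^12] f(12)=1,f(6)=1,f(4)=1,f(3)=1,f(2)=1,f(1)=1 ⇒ 6

3, 2, 4, 2, 4, 3, 4, 2, 6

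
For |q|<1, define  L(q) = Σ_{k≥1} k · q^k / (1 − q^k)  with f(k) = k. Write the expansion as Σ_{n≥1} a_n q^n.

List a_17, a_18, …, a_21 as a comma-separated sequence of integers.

18, 39, 20, 42, 32

d|17:{1,17}  Σf=1+17=18
[q^18] f(1)=1,f(2)=2,f(3)=3,f(6)=6,f(9)=9,f(18)=18 ⇒ 39
d|19:{19,1}  Σf=19+1=20
n=20: 1·20 2·10 4·5 5·4 10·2 20·1  f→[1+2+4+5+10+20]=42
d|21:{1,3,7,21}  Σf=1+3+7+21=32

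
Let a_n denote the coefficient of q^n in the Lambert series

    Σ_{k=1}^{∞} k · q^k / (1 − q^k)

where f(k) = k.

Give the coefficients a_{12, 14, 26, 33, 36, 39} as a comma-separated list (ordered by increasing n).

[q^12] f(1)=1,f(2)=2,f(3)=3,f(4)=4,f(6)=6,f(12)=12 ⇒ 28
n=14: 1·14 2·7 7·2 14·1  f→[1+2+7+14]=24
[q^26] f(26)=26,f(13)=13,f(2)=2,f(1)=1 ⇒ 42
q^33  k|33↦f(k): 1:1 3:3 11:11 33:33  a_33=48
d|36:{36,18,12,9,6,4,3,2,1}  Σf=36+18+12+9+6+4+3+2+1=91
n=39: 39·1 13·3 3·13 1·39  f→[39+13+3+1]=56

28, 24, 42, 48, 91, 56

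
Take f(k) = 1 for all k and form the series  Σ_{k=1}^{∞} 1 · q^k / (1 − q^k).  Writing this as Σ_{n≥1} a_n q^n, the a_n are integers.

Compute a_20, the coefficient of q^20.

n=20: 1·20 2·10 4·5 5·4 10·2 20·1  f→[1+1+1+1+1+1]=6

a_20 = 6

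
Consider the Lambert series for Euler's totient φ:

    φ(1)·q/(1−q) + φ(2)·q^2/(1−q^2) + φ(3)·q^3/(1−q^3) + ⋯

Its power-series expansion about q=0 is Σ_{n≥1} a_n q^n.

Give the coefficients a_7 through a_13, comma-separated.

d|7:{7,1}  Σφ=6+1=7
q^8  k|8↦φ(k): 1:1 2:1 4:2 8:4  a_8=8
n=9: 1·9 3·3 9·1  φ→[1+2+6]=9
q^10  k|10↦φ(k): 10:4 5:4 2:1 1:1  a_10=10
n=11: 1·11 11·1  φ→[1+10]=11
q^12  k|12↦φ(k): 12:4 6:2 4:2 3:2 2:1 1:1  a_12=12
n=13: 13·1 1·13  φ→[12+1]=13

7, 8, 9, 10, 11, 12, 13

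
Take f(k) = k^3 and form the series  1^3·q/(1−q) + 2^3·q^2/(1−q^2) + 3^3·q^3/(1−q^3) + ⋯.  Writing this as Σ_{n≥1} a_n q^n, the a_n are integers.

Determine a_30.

[q^30] f(1)=1,f(2)=8,f(3)=27,f(5)=125,f(6)=216,f(10)=1000,f(15)=3375,f(30)=27000 ⇒ 31752

a_30 = 31752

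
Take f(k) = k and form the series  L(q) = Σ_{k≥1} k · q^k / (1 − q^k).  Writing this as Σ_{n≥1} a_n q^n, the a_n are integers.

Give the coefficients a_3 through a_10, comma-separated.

4, 7, 6, 12, 8, 15, 13, 18

[q^3] f(1)=1,f(3)=3 ⇒ 4
q^4  k|4↦f(k): 4:4 2:2 1:1  a_4=7
n=5: 5·1 1·5  f→[5+1]=6
d|6:{1,2,3,6}  Σf=1+2+3+6=12
[q^7] f(7)=7,f(1)=1 ⇒ 8
[q^8] f(8)=8,f(4)=4,f(2)=2,f(1)=1 ⇒ 15
q^9  k|9↦f(k): 9:9 3:3 1:1  a_9=13
[q^10] f(10)=10,f(5)=5,f(2)=2,f(1)=1 ⇒ 18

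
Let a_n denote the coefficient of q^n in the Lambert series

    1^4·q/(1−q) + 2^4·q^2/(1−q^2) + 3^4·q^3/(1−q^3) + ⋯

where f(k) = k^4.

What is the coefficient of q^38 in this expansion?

a_38 = 2215474

q^38  k|38↦f(k): 38:2085136 19:130321 2:16 1:1  a_38=2215474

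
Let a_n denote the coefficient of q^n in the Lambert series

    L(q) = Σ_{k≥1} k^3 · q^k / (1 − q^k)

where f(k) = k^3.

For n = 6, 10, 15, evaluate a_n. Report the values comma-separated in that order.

252, 1134, 3528

d|6:{6,3,2,1}  Σf=216+27+8+1=252
q^10  k|10↦f(k): 1:1 2:8 5:125 10:1000  a_10=1134
d|15:{1,3,5,15}  Σf=1+27+125+3375=3528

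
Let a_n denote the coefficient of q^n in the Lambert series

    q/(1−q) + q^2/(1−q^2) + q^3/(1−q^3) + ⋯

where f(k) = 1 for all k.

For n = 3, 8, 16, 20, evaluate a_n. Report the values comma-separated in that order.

2, 4, 5, 6

d|3:{3,1}  Σf=1+1=2
[q^8] f(8)=1,f(4)=1,f(2)=1,f(1)=1 ⇒ 4
q^16  k|16↦f(k): 1:1 2:1 4:1 8:1 16:1  a_16=5
n=20: 1·20 2·10 4·5 5·4 10·2 20·1  f→[1+1+1+1+1+1]=6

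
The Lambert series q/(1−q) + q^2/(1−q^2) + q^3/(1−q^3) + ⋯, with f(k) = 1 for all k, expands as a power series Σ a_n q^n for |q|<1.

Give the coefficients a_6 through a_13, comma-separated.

4, 2, 4, 3, 4, 2, 6, 2

n=6: 6·1 3·2 2·3 1·6  f→[1+1+1+1]=4
q^7  k|7↦f(k): 1:1 7:1  a_7=2
q^8  k|8↦f(k): 1:1 2:1 4:1 8:1  a_8=4
[q^9] f(1)=1,f(3)=1,f(9)=1 ⇒ 3
d|10:{10,5,2,1}  Σf=1+1+1+1=4
n=11: 1·11 11·1  f→[1+1]=2
n=12: 1·12 2·6 3·4 4·3 6·2 12·1  f→[1+1+1+1+1+1]=6
[q^13] f(1)=1,f(13)=1 ⇒ 2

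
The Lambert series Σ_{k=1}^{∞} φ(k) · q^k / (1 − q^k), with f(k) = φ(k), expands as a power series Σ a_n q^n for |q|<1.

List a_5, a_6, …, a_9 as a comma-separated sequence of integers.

[q^5] φ(1)=1,φ(5)=4 ⇒ 5
d|6:{1,2,3,6}  Σφ=1+1+2+2=6
n=7: 7·1 1·7  φ→[6+1]=7
q^8  k|8↦φ(k): 1:1 2:1 4:2 8:4  a_8=8
[q^9] φ(1)=1,φ(3)=2,φ(9)=6 ⇒ 9

5, 6, 7, 8, 9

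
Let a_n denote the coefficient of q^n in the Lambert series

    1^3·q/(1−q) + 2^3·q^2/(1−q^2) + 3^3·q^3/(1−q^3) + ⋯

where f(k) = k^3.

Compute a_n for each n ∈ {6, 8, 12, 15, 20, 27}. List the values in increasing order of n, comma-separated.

[q^6] f(6)=216,f(3)=27,f(2)=8,f(1)=1 ⇒ 252
n=8: 1·8 2·4 4·2 8·1  f→[1+8+64+512]=585
[q^12] f(12)=1728,f(6)=216,f(4)=64,f(3)=27,f(2)=8,f(1)=1 ⇒ 2044
[q^15] f(1)=1,f(3)=27,f(5)=125,f(15)=3375 ⇒ 3528
d|20:{1,2,4,5,10,20}  Σf=1+8+64+125+1000+8000=9198
q^27  k|27↦f(k): 1:1 3:27 9:729 27:19683  a_27=20440

252, 585, 2044, 3528, 9198, 20440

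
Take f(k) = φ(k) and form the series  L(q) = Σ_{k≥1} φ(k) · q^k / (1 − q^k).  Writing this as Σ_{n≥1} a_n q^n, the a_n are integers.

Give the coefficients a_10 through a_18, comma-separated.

q^10  k|10↦φ(k): 1:1 2:1 5:4 10:4  a_10=10
d|11:{1,11}  Σφ=1+10=11
q^12  k|12↦φ(k): 12:4 6:2 4:2 3:2 2:1 1:1  a_12=12
q^13  k|13↦φ(k): 1:1 13:12  a_13=13
d|14:{1,2,7,14}  Σφ=1+1+6+6=14
q^15  k|15↦φ(k): 15:8 5:4 3:2 1:1  a_15=15
[q^16] φ(16)=8,φ(8)=4,φ(4)=2,φ(2)=1,φ(1)=1 ⇒ 16
n=17: 17·1 1·17  φ→[16+1]=17
q^18  k|18↦φ(k): 1:1 2:1 3:2 6:2 9:6 18:6  a_18=18

10, 11, 12, 13, 14, 15, 16, 17, 18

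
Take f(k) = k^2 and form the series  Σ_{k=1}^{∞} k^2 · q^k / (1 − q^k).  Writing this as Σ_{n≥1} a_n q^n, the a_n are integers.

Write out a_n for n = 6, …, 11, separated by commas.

50, 50, 85, 91, 130, 122

n=6: 6·1 3·2 2·3 1·6  f→[36+9+4+1]=50
n=7: 1·7 7·1  f→[1+49]=50
[q^8] f(1)=1,f(2)=4,f(4)=16,f(8)=64 ⇒ 85
q^9  k|9↦f(k): 1:1 3:9 9:81  a_9=91
[q^10] f(1)=1,f(2)=4,f(5)=25,f(10)=100 ⇒ 130
n=11: 11·1 1·11  f→[121+1]=122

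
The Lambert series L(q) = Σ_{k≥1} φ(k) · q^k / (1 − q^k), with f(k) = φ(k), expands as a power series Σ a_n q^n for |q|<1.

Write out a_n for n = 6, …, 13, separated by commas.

d|6:{6,3,2,1}  Σφ=2+2+1+1=6
[q^7] φ(1)=1,φ(7)=6 ⇒ 7
q^8  k|8↦φ(k): 8:4 4:2 2:1 1:1  a_8=8
n=9: 1·9 3·3 9·1  φ→[1+2+6]=9
n=10: 1·10 2·5 5·2 10·1  φ→[1+1+4+4]=10
n=11: 11·1 1·11  φ→[10+1]=11
n=12: 1·12 2·6 3·4 4·3 6·2 12·1  φ→[1+1+2+2+2+4]=12
[q^13] φ(1)=1,φ(13)=12 ⇒ 13

6, 7, 8, 9, 10, 11, 12, 13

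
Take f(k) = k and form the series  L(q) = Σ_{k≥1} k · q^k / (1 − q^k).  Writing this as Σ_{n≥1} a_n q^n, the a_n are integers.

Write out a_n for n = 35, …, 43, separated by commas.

48, 91, 38, 60, 56, 90, 42, 96, 44

d|35:{35,7,5,1}  Σf=35+7+5+1=48
d|36:{1,2,3,4,6,9,12,18,36}  Σf=1+2+3+4+6+9+12+18+36=91
[q^37] f(1)=1,f(37)=37 ⇒ 38
q^38  k|38↦f(k): 1:1 2:2 19:19 38:38  a_38=60
n=39: 1·39 3·13 13·3 39·1  f→[1+3+13+39]=56
n=40: 40·1 20·2 10·4 8·5 5·8 4·10 2·20 1·40  f→[40+20+10+8+5+4+2+1]=90
[q^41] f(41)=41,f(1)=1 ⇒ 42
n=42: 1·42 2·21 3·14 6·7 7·6 14·3 21·2 42·1  f→[1+2+3+6+7+14+21+42]=96
d|43:{1,43}  Σf=1+43=44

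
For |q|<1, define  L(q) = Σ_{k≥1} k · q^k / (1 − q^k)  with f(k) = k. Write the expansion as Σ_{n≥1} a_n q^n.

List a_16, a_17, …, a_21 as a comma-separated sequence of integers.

31, 18, 39, 20, 42, 32

n=16: 1·16 2·8 4·4 8·2 16·1  f→[1+2+4+8+16]=31
d|17:{17,1}  Σf=17+1=18
n=18: 18·1 9·2 6·3 3·6 2·9 1·18  f→[18+9+6+3+2+1]=39
q^19  k|19↦f(k): 1:1 19:19  a_19=20
n=20: 20·1 10·2 5·4 4·5 2·10 1·20  f→[20+10+5+4+2+1]=42
n=21: 1·21 3·7 7·3 21·1  f→[1+3+7+21]=32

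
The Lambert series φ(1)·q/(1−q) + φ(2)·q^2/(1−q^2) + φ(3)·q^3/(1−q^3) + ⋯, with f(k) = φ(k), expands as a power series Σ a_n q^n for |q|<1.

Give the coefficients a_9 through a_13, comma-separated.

n=9: 9·1 3·3 1·9  φ→[6+2+1]=9
d|10:{1,2,5,10}  Σφ=1+1+4+4=10
q^11  k|11↦φ(k): 1:1 11:10  a_11=11
q^12  k|12↦φ(k): 12:4 6:2 4:2 3:2 2:1 1:1  a_12=12
n=13: 13·1 1·13  φ→[12+1]=13

9, 10, 11, 12, 13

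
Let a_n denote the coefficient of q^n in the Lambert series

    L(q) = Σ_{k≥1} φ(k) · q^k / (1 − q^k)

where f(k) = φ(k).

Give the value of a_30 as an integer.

n=30: 30·1 15·2 10·3 6·5 5·6 3·10 2·15 1·30  φ→[8+8+4+2+4+2+1+1]=30

a_30 = 30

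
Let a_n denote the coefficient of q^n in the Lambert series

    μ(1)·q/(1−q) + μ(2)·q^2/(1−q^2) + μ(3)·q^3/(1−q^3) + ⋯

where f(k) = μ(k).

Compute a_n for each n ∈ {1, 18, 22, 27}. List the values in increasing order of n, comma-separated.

[q^1] μ(1)=1 ⇒ 1
q^18  k|18↦μ(k): 1:1 2:-1 3:-1 6:1 9:0 18:0  a_18=0
n=22: 22·1 11·2 2·11 1·22  μ→[1+(-1)+(-1)+1]=0
[q^27] μ(1)=1,μ(3)=-1,μ(9)=0,μ(27)=0 ⇒ 0

1, 0, 0, 0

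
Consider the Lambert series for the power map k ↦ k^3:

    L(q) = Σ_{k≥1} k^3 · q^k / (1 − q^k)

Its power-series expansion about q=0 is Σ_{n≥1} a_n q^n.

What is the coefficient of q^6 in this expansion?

a_6 = 252

[q^6] f(6)=216,f(3)=27,f(2)=8,f(1)=1 ⇒ 252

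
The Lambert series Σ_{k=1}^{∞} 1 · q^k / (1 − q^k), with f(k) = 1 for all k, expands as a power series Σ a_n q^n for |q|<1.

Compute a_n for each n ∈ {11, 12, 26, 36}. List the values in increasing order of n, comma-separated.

q^11  k|11↦f(k): 1:1 11:1  a_11=2
q^12  k|12↦f(k): 12:1 6:1 4:1 3:1 2:1 1:1  a_12=6
n=26: 26·1 13·2 2·13 1·26  f→[1+1+1+1]=4
[q^36] f(36)=1,f(18)=1,f(12)=1,f(9)=1,f(6)=1,f(4)=1,f(3)=1,f(2)=1,f(1)=1 ⇒ 9

2, 6, 4, 9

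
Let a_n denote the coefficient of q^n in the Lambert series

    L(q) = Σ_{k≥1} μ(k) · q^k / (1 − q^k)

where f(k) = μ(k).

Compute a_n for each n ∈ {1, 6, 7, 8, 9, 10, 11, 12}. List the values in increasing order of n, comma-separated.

1, 0, 0, 0, 0, 0, 0, 0

q^1  k|1↦μ(k): 1:1  a_1=1
d|6:{1,2,3,6}  Σμ=1+(-1)+(-1)+1=0
d|7:{7,1}  Σμ=(-1)+1=0
[q^8] μ(1)=1,μ(2)=-1,μ(4)=0,μ(8)=0 ⇒ 0
q^9  k|9↦μ(k): 1:1 3:-1 9:0  a_9=0
d|10:{1,2,5,10}  Σμ=1+(-1)+(-1)+1=0
q^11  k|11↦μ(k): 1:1 11:-1  a_11=0
d|12:{12,6,4,3,2,1}  Σμ=0+1+0+(-1)+(-1)+1=0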